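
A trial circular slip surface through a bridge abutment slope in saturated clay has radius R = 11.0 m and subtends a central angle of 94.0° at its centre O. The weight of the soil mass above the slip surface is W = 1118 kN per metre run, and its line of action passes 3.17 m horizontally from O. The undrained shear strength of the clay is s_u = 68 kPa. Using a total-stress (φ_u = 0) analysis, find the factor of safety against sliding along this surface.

Taking moments about the centre O, the resisting moment is provided by the undrained shear strength acting along the arc:
Arc length L_a = R·θ = 11.0·(94.0°·π/180) = 11.0·1.6406 = 18.05 m
M_R = s_u·L_a·R = 68·18.05·11.0 = 13498.9 kN·m/m
M_D = W·d = 1118·3.17 = 3544.1 kN·m/m
FS = M_R / M_D = 13498.9 / 3544.1 = 3.809

FS = 3.81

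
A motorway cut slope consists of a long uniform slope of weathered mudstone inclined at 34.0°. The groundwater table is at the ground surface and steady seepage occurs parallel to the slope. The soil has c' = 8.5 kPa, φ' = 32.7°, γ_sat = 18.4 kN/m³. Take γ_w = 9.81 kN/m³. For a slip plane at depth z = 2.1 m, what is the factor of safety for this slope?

FS = 0.92

With seepage parallel to the slope and the water table at the surface, the effective normal stress on the slip plane uses the buoyant unit weight γ' = γ_sat − γ_w while the driving shear stress uses γ_sat:
FS = [c' + γ' z cos²β tanφ'] / [γ_sat z sinβ cosβ]
γ' = 18.4 − 9.81 = 8.59 kN/m³
Numerator = 8.5 + 8.59·2.1·cos²34.0°·tan32.7° = 8.5 + 8.59·2.1·0.6873·0.6420 = 16.460 kPa
Denominator = 18.4·2.1·sin34.0°·cos34.0° = 18.4·2.1·0.5592·0.8290 = 17.913 kPa
FS = 16.460 / 17.913 = 0.919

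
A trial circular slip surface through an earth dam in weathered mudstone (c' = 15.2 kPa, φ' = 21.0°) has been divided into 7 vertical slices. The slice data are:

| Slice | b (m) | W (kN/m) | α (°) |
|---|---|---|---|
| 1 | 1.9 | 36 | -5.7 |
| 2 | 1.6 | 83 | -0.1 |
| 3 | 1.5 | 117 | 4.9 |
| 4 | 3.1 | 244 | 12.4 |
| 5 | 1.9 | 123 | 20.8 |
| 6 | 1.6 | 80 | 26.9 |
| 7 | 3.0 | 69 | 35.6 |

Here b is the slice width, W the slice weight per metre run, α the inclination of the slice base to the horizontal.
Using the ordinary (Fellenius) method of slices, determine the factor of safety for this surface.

Ordinary method of slices: FS = Σ[c'·Δl_i + (W_i cosα_i)·tanφ'] / Σ W_i sinα_i, with Δl_i = b_i / cosα_i.
Slice 1: Δl = 1.9/cos(-5.7°) = 1.909 m; N'_1 = 36·cos(-5.7°) = 35.8; c'Δl = 29.02; W sinα = -3.6
Slice 2: Δl = 1.6/cos(-0.1°) = 1.600 m; N'_2 = 83·cos(-0.1°) = 83.0; c'Δl = 24.32; W sinα = -0.1
Slice 3: Δl = 1.5/cos4.9° = 1.506 m; N'_3 = 117·cos4.9° = 116.6; c'Δl = 22.88; W sinα = 10.0
Slice 4: Δl = 3.1/cos12.4° = 3.174 m; N'_4 = 244·cos12.4° = 238.3; c'Δl = 48.25; W sinα = 52.4
Slice 5: Δl = 1.9/cos20.8° = 2.032 m; N'_5 = 123·cos20.8° = 115.0; c'Δl = 30.89; W sinα = 43.7
Slice 6: Δl = 1.6/cos26.9° = 1.794 m; N'_6 = 80·cos26.9° = 71.3; c'Δl = 27.27; W sinα = 36.2
Slice 7: Δl = 3.0/cos35.6° = 3.690 m; N'_7 = 69·cos35.6° = 56.1; c'Δl = 56.08; W sinα = 40.2
Σc'Δl = 238.7 kN/m; ΣN' = 716.1 kN/m; ΣW sinα = 178.7 kN/m
Resisting = 238.7 + 716.1·tan21.0° = 238.7 + 274.9 = 513.6 kN/m
FS = 513.6 / 178.7 = 2.874

FS = 2.87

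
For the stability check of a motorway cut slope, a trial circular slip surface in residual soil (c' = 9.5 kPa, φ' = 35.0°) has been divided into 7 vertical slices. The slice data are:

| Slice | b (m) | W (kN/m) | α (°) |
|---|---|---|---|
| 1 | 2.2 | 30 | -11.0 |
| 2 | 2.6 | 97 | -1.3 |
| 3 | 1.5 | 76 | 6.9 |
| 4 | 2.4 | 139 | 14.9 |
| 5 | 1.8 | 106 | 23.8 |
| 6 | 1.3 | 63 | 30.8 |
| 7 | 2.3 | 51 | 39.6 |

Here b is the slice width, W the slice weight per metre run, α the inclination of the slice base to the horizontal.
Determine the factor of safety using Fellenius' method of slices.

Ordinary method of slices: FS = Σ[c'·Δl_i + (W_i cosα_i)·tanφ'] / Σ W_i sinα_i, with Δl_i = b_i / cosα_i.
Slice 1: Δl = 2.2/cos(-11.0°) = 2.241 m; N'_1 = 30·cos(-11.0°) = 29.4; c'Δl = 21.29; W sinα = -5.7
Slice 2: Δl = 2.6/cos(-1.3°) = 2.601 m; N'_2 = 97·cos(-1.3°) = 97.0; c'Δl = 24.71; W sinα = -2.2
Slice 3: Δl = 1.5/cos6.9° = 1.511 m; N'_3 = 76·cos6.9° = 75.4; c'Δl = 14.35; W sinα = 9.1
Slice 4: Δl = 2.4/cos14.9° = 2.484 m; N'_4 = 139·cos14.9° = 134.3; c'Δl = 23.59; W sinα = 35.7
Slice 5: Δl = 1.8/cos23.8° = 1.967 m; N'_5 = 106·cos23.8° = 97.0; c'Δl = 18.69; W sinα = 42.8
Slice 6: Δl = 1.3/cos30.8° = 1.513 m; N'_6 = 63·cos30.8° = 54.1; c'Δl = 14.38; W sinα = 32.3
Slice 7: Δl = 2.3/cos39.6° = 2.985 m; N'_7 = 51·cos39.6° = 39.3; c'Δl = 28.36; W sinα = 32.5
Σc'Δl = 145.4 kN/m; ΣN' = 526.6 kN/m; ΣW sinα = 144.5 kN/m
Resisting = 145.4 + 526.6·tan35.0° = 145.4 + 368.7 = 514.1 kN/m
FS = 514.1 / 144.5 = 3.558

FS = 3.56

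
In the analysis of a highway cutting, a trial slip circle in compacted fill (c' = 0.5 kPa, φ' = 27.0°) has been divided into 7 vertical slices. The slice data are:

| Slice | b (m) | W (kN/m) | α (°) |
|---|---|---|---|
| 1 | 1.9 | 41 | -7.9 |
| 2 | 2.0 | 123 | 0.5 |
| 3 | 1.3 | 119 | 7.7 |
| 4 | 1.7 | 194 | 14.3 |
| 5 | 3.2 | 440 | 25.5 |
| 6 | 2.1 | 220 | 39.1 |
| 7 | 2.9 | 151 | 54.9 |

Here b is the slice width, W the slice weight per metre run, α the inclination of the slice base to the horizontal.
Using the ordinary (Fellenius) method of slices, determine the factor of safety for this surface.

FS = 1.14

Ordinary method of slices: FS = Σ[c'·Δl_i + (W_i cosα_i)·tanφ'] / Σ W_i sinα_i, with Δl_i = b_i / cosα_i.
Slice 1: Δl = 1.9/cos(-7.9°) = 1.918 m; N'_1 = 41·cos(-7.9°) = 40.6; c'Δl = 0.96; W sinα = -5.6
Slice 2: Δl = 2.0/cos0.5° = 2.000 m; N'_2 = 123·cos0.5° = 123.0; c'Δl = 1.00; W sinα = 1.1
Slice 3: Δl = 1.3/cos7.7° = 1.312 m; N'_3 = 119·cos7.7° = 117.9; c'Δl = 0.66; W sinα = 15.9
Slice 4: Δl = 1.7/cos14.3° = 1.754 m; N'_4 = 194·cos14.3° = 188.0; c'Δl = 0.88; W sinα = 47.9
Slice 5: Δl = 3.2/cos25.5° = 3.545 m; N'_5 = 440·cos25.5° = 397.1; c'Δl = 1.77; W sinα = 189.4
Slice 6: Δl = 2.1/cos39.1° = 2.706 m; N'_6 = 220·cos39.1° = 170.7; c'Δl = 1.35; W sinα = 138.7
Slice 7: Δl = 2.9/cos54.9° = 5.043 m; N'_7 = 151·cos54.9° = 86.8; c'Δl = 2.52; W sinα = 123.5
Σc'Δl = 9.1 kN/m; ΣN' = 1124.2 kN/m; ΣW sinα = 511.0 kN/m
Resisting = 9.1 + 1124.2·tan27.0° = 9.1 + 572.8 = 582.0 kN/m
FS = 582.0 / 511.0 = 1.139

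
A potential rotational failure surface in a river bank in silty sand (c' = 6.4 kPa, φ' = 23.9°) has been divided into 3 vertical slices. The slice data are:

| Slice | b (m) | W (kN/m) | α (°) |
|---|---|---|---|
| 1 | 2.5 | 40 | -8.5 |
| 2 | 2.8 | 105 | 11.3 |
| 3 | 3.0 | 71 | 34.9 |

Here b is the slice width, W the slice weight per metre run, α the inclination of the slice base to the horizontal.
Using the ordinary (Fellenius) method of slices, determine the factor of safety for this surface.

Ordinary method of slices: FS = Σ[c'·Δl_i + (W_i cosα_i)·tanφ'] / Σ W_i sinα_i, with Δl_i = b_i / cosα_i.
Slice 1: Δl = 2.5/cos(-8.5°) = 2.528 m; N'_1 = 40·cos(-8.5°) = 39.6; c'Δl = 16.18; W sinα = -5.9
Slice 2: Δl = 2.8/cos11.3° = 2.855 m; N'_2 = 105·cos11.3° = 103.0; c'Δl = 18.27; W sinα = 20.6
Slice 3: Δl = 3.0/cos34.9° = 3.658 m; N'_3 = 71·cos34.9° = 58.2; c'Δl = 23.41; W sinα = 40.6
Σc'Δl = 57.9 kN/m; ΣN' = 200.8 kN/m; ΣW sinα = 55.3 kN/m
Resisting = 57.9 + 200.8·tan23.9° = 57.9 + 89.0 = 146.8 kN/m
FS = 146.8 / 55.3 = 2.656

FS = 2.66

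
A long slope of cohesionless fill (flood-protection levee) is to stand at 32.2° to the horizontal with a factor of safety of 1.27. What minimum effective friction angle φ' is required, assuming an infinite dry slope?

φ' = 38.7°

FS = tanφ'/tanβ ⇒ tanφ' = FS · tanβ = 1.27 · tan32.2° = 0.7998
φ' = arctan(0.7998) = 38.65°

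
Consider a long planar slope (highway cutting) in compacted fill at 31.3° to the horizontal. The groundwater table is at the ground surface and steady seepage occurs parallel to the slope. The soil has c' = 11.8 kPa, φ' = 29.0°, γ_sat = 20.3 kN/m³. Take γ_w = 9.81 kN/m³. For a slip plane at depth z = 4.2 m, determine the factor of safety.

With seepage parallel to the slope and the water table at the surface, the effective normal stress on the slip plane uses the buoyant unit weight γ' = γ_sat − γ_w while the driving shear stress uses γ_sat:
FS = [c' + γ' z cos²β tanφ'] / [γ_sat z sinβ cosβ]
γ' = 20.3 − 9.81 = 10.49 kN/m³
Numerator = 11.8 + 10.49·4.2·cos²31.3°·tan29.0° = 11.8 + 10.49·4.2·0.7301·0.5543 = 29.630 kPa
Denominator = 20.3·4.2·sin31.3°·cos31.3° = 20.3·4.2·0.5195·0.8545 = 37.848 kPa
FS = 29.630 / 37.848 = 0.783

FS = 0.78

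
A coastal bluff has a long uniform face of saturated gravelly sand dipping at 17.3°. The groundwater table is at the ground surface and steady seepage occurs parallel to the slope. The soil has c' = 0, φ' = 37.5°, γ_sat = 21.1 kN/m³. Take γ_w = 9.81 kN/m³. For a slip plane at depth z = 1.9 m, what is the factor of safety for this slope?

With seepage parallel to the slope and the water table at the surface, the effective normal stress on the slip plane uses the buoyant unit weight γ' = γ_sat − γ_w while the driving shear stress uses γ_sat:
FS = [c' + γ' z cos²β tanφ'] / [γ_sat z sinβ cosβ]
(For c' = 0 this reduces to FS = (γ'/γ_sat)·tanφ'/tanβ.)
γ' = 21.1 − 9.81 = 11.29 kN/m³
Numerator = 0.0 + 11.29·1.9·cos²17.3°·tan37.5° = 0.0 + 11.29·1.9·0.9116·0.7673 = 15.004 kPa
Denominator = 21.1·1.9·sin17.3°·cos17.3° = 21.1·1.9·0.2974·0.9548 = 11.382 kPa
FS = 15.004 / 11.382 = 1.318

FS = 1.32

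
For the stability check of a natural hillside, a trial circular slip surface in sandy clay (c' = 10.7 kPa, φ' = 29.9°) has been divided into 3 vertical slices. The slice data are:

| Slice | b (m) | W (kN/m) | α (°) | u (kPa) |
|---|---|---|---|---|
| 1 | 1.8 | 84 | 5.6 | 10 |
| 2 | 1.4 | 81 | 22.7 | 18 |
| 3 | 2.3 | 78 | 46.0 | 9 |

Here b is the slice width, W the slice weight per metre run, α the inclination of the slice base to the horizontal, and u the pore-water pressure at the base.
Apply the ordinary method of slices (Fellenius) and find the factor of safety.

Ordinary method of slices: FS = Σ[c'·Δl_i + (W_i cosα_i − u_i·Δl_i)·tanφ'] / Σ W_i sinα_i, with Δl_i = b_i / cosα_i.
Slice 1: Δl = 1.8/cos5.6° = 1.809 m; N'_1 = 84·cos5.6° − 10·1.809 = 65.5; c'Δl = 19.35; W sinα = 8.2
Slice 2: Δl = 1.4/cos22.7° = 1.518 m; N'_2 = 81·cos22.7° − 18·1.518 = 47.4; c'Δl = 16.24; W sinα = 31.3
Slice 3: Δl = 2.3/cos46.0° = 3.311 m; N'_3 = 78·cos46.0° − 9·3.311 = 24.4; c'Δl = 35.43; W sinα = 56.1
Σc'Δl = 71.0 kN/m; ΣN' = 137.3 kN/m; ΣW sinα = 95.6 kN/m
Resisting = 71.0 + 137.3·tan29.9° = 71.0 + 79.0 = 150.0 kN/m
FS = 150.0 / 95.6 = 1.569

FS = 1.57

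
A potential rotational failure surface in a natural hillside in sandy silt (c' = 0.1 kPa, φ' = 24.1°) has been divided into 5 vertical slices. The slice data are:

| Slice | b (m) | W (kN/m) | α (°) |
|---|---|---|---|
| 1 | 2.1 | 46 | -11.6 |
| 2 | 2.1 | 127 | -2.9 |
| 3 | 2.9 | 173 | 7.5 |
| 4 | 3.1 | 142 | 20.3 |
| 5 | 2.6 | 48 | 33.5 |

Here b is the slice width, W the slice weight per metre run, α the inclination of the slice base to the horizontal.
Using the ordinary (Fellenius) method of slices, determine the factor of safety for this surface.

Ordinary method of slices: FS = Σ[c'·Δl_i + (W_i cosα_i)·tanφ'] / Σ W_i sinα_i, with Δl_i = b_i / cosα_i.
Slice 1: Δl = 2.1/cos(-11.6°) = 2.144 m; N'_1 = 46·cos(-11.6°) = 45.1; c'Δl = 0.21; W sinα = -9.2
Slice 2: Δl = 2.1/cos(-2.9°) = 2.103 m; N'_2 = 127·cos(-2.9°) = 126.8; c'Δl = 0.21; W sinα = -6.4
Slice 3: Δl = 2.9/cos7.5° = 2.925 m; N'_3 = 173·cos7.5° = 171.5; c'Δl = 0.29; W sinα = 22.6
Slice 4: Δl = 3.1/cos20.3° = 3.305 m; N'_4 = 142·cos20.3° = 133.2; c'Δl = 0.33; W sinα = 49.3
Slice 5: Δl = 2.6/cos33.5° = 3.118 m; N'_5 = 48·cos33.5° = 40.0; c'Δl = 0.31; W sinα = 26.5
Σc'Δl = 1.4 kN/m; ΣN' = 516.6 kN/m; ΣW sinα = 82.7 kN/m
Resisting = 1.4 + 516.6·tan24.1° = 1.4 + 231.1 = 232.5 kN/m
FS = 232.5 / 82.7 = 2.812

FS = 2.81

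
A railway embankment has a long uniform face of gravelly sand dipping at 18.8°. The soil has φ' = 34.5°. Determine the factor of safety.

For a dry cohesionless infinite slope the factor of safety is FS = tanφ' / tanβ.
FS = tan34.5° / tan18.8° = 0.6873 / 0.3404 = 2.019

FS = 2.02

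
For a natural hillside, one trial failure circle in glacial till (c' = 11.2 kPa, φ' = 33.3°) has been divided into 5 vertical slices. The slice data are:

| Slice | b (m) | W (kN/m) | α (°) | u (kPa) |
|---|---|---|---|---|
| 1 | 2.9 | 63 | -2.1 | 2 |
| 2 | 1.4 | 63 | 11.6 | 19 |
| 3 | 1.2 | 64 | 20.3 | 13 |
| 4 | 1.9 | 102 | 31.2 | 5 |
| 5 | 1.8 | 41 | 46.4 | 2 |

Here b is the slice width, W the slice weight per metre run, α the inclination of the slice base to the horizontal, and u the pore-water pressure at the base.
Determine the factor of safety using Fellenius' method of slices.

FS = 2.35

Ordinary method of slices: FS = Σ[c'·Δl_i + (W_i cosα_i − u_i·Δl_i)·tanφ'] / Σ W_i sinα_i, with Δl_i = b_i / cosα_i.
Slice 1: Δl = 2.9/cos(-2.1°) = 2.902 m; N'_1 = 63·cos(-2.1°) − 2·2.902 = 57.2; c'Δl = 32.50; W sinα = -2.3
Slice 2: Δl = 1.4/cos11.6° = 1.429 m; N'_2 = 63·cos11.6° − 19·1.429 = 34.6; c'Δl = 16.01; W sinα = 12.7
Slice 3: Δl = 1.2/cos20.3° = 1.279 m; N'_3 = 64·cos20.3° − 13·1.279 = 43.4; c'Δl = 14.33; W sinα = 22.2
Slice 4: Δl = 1.9/cos31.2° = 2.221 m; N'_4 = 102·cos31.2° − 5·2.221 = 76.1; c'Δl = 24.88; W sinα = 52.8
Slice 5: Δl = 1.8/cos46.4° = 2.610 m; N'_5 = 41·cos46.4° − 2·2.610 = 23.1; c'Δl = 29.23; W sinα = 29.7
Σc'Δl = 117.0 kN/m; ΣN' = 234.3 kN/m; ΣW sinα = 115.1 kN/m
Resisting = 117.0 + 234.3·tan33.3° = 117.0 + 153.9 = 270.9 kN/m
FS = 270.9 / 115.1 = 2.353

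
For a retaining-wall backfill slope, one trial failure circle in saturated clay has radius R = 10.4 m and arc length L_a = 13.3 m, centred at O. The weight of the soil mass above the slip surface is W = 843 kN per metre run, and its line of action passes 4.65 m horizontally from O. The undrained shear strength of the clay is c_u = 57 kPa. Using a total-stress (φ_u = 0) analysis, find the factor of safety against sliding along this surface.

FS = 2.01

Taking moments about the centre O, the resisting moment is provided by the undrained shear strength acting along the arc:
M_R = c_u·L_a·R = 57·13.30·10.4 = 7884.2 kN·m/m
M_D = W·d = 843·4.65 = 3920.0 kN·m/m
FS = M_R / M_D = 7884.2 / 3920.0 = 2.011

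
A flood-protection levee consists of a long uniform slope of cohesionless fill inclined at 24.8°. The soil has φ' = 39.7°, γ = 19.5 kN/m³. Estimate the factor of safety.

For a dry cohesionless infinite slope the factor of safety is FS = tanφ' / tanβ.
FS = tan39.7° / tan24.8° = 0.8302 / 0.4621 = 1.797

FS = 1.80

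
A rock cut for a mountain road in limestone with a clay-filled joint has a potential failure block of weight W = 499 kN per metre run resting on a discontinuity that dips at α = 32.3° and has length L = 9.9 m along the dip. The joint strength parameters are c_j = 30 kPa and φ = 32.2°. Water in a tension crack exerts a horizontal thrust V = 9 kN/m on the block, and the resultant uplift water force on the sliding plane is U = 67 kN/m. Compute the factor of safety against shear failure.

Resolving the block weight along and normal to the plane and applying the Mohr–Coulomb strength on the joint:
N' = W cosα − U − V sinα = 499·cos32.3° − 67 − 9·sin32.3° = 350.0 kN/m
Driving force T = W sinα + V cosα = 499·sin32.3° + 9·cos32.3° = 274.2 kN/m
Resisting force R = c_j·L + N'·tanφ = 30·9.9 + 350.0·tan32.2° = 297.0 + 220.4 = 517.4 kN/m
FS = R / T = 517.4 / 274.2 = 1.887

FS = 1.89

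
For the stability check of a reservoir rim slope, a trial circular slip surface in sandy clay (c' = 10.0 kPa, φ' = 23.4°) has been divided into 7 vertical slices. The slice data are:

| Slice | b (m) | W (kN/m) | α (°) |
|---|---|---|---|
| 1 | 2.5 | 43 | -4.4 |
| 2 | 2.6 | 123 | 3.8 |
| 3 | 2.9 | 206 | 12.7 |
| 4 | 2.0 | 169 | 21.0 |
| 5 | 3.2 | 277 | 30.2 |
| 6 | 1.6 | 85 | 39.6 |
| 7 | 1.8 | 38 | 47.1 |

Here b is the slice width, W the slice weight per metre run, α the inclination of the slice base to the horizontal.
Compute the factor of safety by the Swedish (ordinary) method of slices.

FS = 1.68

Ordinary method of slices: FS = Σ[c'·Δl_i + (W_i cosα_i)·tanφ'] / Σ W_i sinα_i, with Δl_i = b_i / cosα_i.
Slice 1: Δl = 2.5/cos(-4.4°) = 2.507 m; N'_1 = 43·cos(-4.4°) = 42.9; c'Δl = 25.07; W sinα = -3.3
Slice 2: Δl = 2.6/cos3.8° = 2.606 m; N'_2 = 123·cos3.8° = 122.7; c'Δl = 26.06; W sinα = 8.2
Slice 3: Δl = 2.9/cos12.7° = 2.973 m; N'_3 = 206·cos12.7° = 201.0; c'Δl = 29.73; W sinα = 45.3
Slice 4: Δl = 2.0/cos21.0° = 2.142 m; N'_4 = 169·cos21.0° = 157.8; c'Δl = 21.42; W sinα = 60.6
Slice 5: Δl = 3.2/cos30.2° = 3.703 m; N'_5 = 277·cos30.2° = 239.4; c'Δl = 37.03; W sinα = 139.3
Slice 6: Δl = 1.6/cos39.6° = 2.077 m; N'_6 = 85·cos39.6° = 65.5; c'Δl = 20.77; W sinα = 54.2
Slice 7: Δl = 1.8/cos47.1° = 2.644 m; N'_7 = 38·cos47.1° = 25.9; c'Δl = 26.44; W sinα = 27.8
Σc'Δl = 186.5 kN/m; ΣN' = 855.1 kN/m; ΣW sinα = 332.1 kN/m
Resisting = 186.5 + 855.1·tan23.4° = 186.5 + 370.0 = 556.6 kN/m
FS = 556.6 / 332.1 = 1.676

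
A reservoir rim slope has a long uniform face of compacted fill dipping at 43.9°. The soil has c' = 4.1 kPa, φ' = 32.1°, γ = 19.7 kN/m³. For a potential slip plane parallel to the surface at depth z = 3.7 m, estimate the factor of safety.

FS = 0.76

For an infinite slope with a slip plane parallel to the surface (no pore pressure): FS = [c' + γz cos²β tanφ'] / [γz sinβ cosβ].
γz = 19.7·3.7 = 72.89 kN/m²
Numerator = 4.1 + 72.89·cos²43.9°·tan32.1° = 4.1 + 72.89·0.5192·0.6273 = 27.840 kPa
Denominator = 72.89·sin43.9°·cos43.9° = 72.89·0.6934·0.7206 = 36.418 kPa
FS = 27.840 / 36.418 = 0.764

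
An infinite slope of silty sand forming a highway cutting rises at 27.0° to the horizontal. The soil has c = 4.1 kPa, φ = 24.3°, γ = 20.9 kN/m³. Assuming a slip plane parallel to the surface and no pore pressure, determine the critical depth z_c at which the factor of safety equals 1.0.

z_c = 4.26 m

Setting FS = 1.00 in FS = [c + γz cos²β tanφ] / [γz sinβ cosβ] and solving for z:
z = c / [γ cosβ (FS·sinβ − cosβ·tanφ)]
  = 4.1 / [20.9·cos27.0°·(1.00·sin27.0° − cos27.0°·tan24.3°)]
  = 4.1 / [20.9·0.8910·(1.00·0.4540 − 0.8910·0.4515)]
  = 4.1 / 0.9625 = 4.260 m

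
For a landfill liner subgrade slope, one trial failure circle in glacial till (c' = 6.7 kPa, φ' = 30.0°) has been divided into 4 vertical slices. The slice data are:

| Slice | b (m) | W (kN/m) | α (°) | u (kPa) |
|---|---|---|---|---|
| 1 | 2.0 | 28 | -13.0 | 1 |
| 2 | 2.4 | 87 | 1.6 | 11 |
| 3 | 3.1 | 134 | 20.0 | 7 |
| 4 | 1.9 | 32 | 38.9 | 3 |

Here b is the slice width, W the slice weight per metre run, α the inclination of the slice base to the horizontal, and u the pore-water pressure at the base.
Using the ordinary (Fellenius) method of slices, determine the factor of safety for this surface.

Ordinary method of slices: FS = Σ[c'·Δl_i + (W_i cosα_i − u_i·Δl_i)·tanφ'] / Σ W_i sinα_i, with Δl_i = b_i / cosα_i.
Slice 1: Δl = 2.0/cos(-13.0°) = 2.053 m; N'_1 = 28·cos(-13.0°) − 1·2.053 = 25.2; c'Δl = 13.75; W sinα = -6.3
Slice 2: Δl = 2.4/cos1.6° = 2.401 m; N'_2 = 87·cos1.6° − 11·2.401 = 60.6; c'Δl = 16.09; W sinα = 2.4
Slice 3: Δl = 3.1/cos20.0° = 3.299 m; N'_3 = 134·cos20.0° − 7·3.299 = 102.8; c'Δl = 22.10; W sinα = 45.8
Slice 4: Δl = 1.9/cos38.9° = 2.441 m; N'_4 = 32·cos38.9° − 3·2.441 = 17.6; c'Δl = 16.36; W sinα = 20.1
Σc'Δl = 68.3 kN/m; ΣN' = 206.2 kN/m; ΣW sinα = 62.1 kN/m
Resisting = 68.3 + 206.2·tan30.0° = 68.3 + 119.0 = 187.3 kN/m
FS = 187.3 / 62.1 = 3.019

FS = 3.02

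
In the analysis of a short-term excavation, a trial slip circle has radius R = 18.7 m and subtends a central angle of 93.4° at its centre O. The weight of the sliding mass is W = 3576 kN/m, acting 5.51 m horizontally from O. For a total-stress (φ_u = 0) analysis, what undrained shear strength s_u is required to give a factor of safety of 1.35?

FS = s_u·L_a·R / (W·d), so s_u = FS·W·d / (L_a·R).
Arc length L_a = R·θ = 18.7·(93.4°·π/180) = 18.7·1.6301 = 30.48 m
s_u = 1.35·3576·5.51 / (30.48·18.7) = 26600.1 / 570.04 = 46.66 kPa

s_u = 46.7 kPa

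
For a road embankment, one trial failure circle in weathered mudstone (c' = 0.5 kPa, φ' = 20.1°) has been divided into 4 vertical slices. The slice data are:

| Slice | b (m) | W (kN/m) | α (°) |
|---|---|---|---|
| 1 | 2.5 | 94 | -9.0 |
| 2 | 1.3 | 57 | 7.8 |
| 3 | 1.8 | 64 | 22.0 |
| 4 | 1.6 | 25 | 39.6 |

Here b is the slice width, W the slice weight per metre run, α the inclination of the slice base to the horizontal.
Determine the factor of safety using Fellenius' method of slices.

Ordinary method of slices: FS = Σ[c'·Δl_i + (W_i cosα_i)·tanφ'] / Σ W_i sinα_i, with Δl_i = b_i / cosα_i.
Slice 1: Δl = 2.5/cos(-9.0°) = 2.531 m; N'_1 = 94·cos(-9.0°) = 92.8; c'Δl = 1.27; W sinα = -14.7
Slice 2: Δl = 1.3/cos7.8° = 1.312 m; N'_2 = 57·cos7.8° = 56.5; c'Δl = 0.66; W sinα = 7.7
Slice 3: Δl = 1.8/cos22.0° = 1.941 m; N'_3 = 64·cos22.0° = 59.3; c'Δl = 0.97; W sinα = 24.0
Slice 4: Δl = 1.6/cos39.6° = 2.077 m; N'_4 = 25·cos39.6° = 19.3; c'Δl = 1.04; W sinα = 15.9
Σc'Δl = 3.9 kN/m; ΣN' = 227.9 kN/m; ΣW sinα = 32.9 kN/m
Resisting = 3.9 + 227.9·tan20.1° = 3.9 + 83.4 = 87.3 kN/m
FS = 87.3 / 32.9 = 2.651

FS = 2.65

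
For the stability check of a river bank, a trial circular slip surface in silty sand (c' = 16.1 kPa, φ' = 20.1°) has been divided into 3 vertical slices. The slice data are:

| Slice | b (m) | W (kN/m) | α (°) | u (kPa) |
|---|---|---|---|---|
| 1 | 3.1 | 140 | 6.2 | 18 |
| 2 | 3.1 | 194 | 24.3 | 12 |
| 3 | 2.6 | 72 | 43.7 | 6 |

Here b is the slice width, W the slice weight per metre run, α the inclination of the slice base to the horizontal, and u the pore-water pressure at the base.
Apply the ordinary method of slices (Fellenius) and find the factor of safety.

Ordinary method of slices: FS = Σ[c'·Δl_i + (W_i cosα_i − u_i·Δl_i)·tanφ'] / Σ W_i sinα_i, with Δl_i = b_i / cosα_i.
Slice 1: Δl = 3.1/cos6.2° = 3.118 m; N'_1 = 140·cos6.2° − 18·3.118 = 83.1; c'Δl = 50.20; W sinα = 15.1
Slice 2: Δl = 3.1/cos24.3° = 3.401 m; N'_2 = 194·cos24.3° − 12·3.401 = 136.0; c'Δl = 54.76; W sinα = 79.8
Slice 3: Δl = 2.6/cos43.7° = 3.596 m; N'_3 = 72·cos43.7° − 6·3.596 = 30.5; c'Δl = 57.90; W sinα = 49.7
Σc'Δl = 162.9 kN/m; ΣN' = 249.5 kN/m; ΣW sinα = 144.7 kN/m
Resisting = 162.9 + 249.5·tan20.1° = 162.9 + 91.3 = 254.2 kN/m
FS = 254.2 / 144.7 = 1.757

FS = 1.76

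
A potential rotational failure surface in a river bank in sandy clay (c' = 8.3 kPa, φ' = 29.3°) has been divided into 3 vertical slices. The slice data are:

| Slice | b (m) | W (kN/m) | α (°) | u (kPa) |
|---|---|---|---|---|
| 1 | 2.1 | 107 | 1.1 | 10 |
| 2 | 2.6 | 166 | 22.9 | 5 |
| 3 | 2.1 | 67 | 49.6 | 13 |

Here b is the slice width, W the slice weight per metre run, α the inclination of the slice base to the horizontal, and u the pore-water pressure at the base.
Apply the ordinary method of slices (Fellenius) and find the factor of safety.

FS = 1.65

Ordinary method of slices: FS = Σ[c'·Δl_i + (W_i cosα_i − u_i·Δl_i)·tanφ'] / Σ W_i sinα_i, with Δl_i = b_i / cosα_i.
Slice 1: Δl = 2.1/cos1.1° = 2.100 m; N'_1 = 107·cos1.1° − 10·2.100 = 86.0; c'Δl = 17.43; W sinα = 2.1
Slice 2: Δl = 2.6/cos22.9° = 2.822 m; N'_2 = 166·cos22.9° − 5·2.822 = 138.8; c'Δl = 23.43; W sinα = 64.6
Slice 3: Δl = 2.1/cos49.6° = 3.240 m; N'_3 = 67·cos49.6° − 13·3.240 = 1.3; c'Δl = 26.89; W sinα = 51.0
Σc'Δl = 67.8 kN/m; ΣN' = 226.1 kN/m; ΣW sinα = 117.7 kN/m
Resisting = 67.8 + 226.1·tan29.3° = 67.8 + 126.9 = 194.6 kN/m
FS = 194.6 / 117.7 = 1.654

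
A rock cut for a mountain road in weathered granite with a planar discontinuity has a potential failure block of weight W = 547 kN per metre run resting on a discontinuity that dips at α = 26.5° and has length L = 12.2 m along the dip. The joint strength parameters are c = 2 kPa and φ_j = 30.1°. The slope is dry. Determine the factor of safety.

Resolving the block weight along and normal to the plane and applying the Mohr–Coulomb strength on the joint:
N' = W cosα = 547·cos26.5° = 489.5 kN/m
Driving force T = W sinα = 547·sin26.5° = 244.1 kN/m
Resisting force R = c·L + N'·tanφ_j = 2·12.2 + 489.5·tan30.1° = 24.4 + 283.8 = 308.2 kN/m
FS = R / T = 308.2 / 244.1 = 1.263

FS = 1.26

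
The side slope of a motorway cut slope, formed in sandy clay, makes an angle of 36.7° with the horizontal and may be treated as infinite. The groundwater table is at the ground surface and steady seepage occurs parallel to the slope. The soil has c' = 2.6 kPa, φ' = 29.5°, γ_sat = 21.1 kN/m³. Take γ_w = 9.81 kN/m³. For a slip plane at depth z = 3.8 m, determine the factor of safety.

With seepage parallel to the slope and the water table at the surface, the effective normal stress on the slip plane uses the buoyant unit weight γ' = γ_sat − γ_w while the driving shear stress uses γ_sat:
FS = [c' + γ' z cos²β tanφ'] / [γ_sat z sinβ cosβ]
γ' = 21.1 − 9.81 = 11.29 kN/m³
Numerator = 2.6 + 11.29·3.8·cos²36.7°·tan29.5° = 2.6 + 11.29·3.8·0.6428·0.5658 = 18.204 kPa
Denominator = 21.1·3.8·sin36.7°·cos36.7° = 21.1·3.8·0.5976·0.8018 = 38.419 kPa
FS = 18.204 / 38.419 = 0.474

FS = 0.47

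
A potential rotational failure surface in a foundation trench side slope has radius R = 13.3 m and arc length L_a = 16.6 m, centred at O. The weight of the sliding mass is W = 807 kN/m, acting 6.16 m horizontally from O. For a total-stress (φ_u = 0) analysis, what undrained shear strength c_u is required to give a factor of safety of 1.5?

FS = c_u·L_a·R / (W·d), so c_u = FS·W·d / (L_a·R).
c_u = 1.5·807·6.16 / (16.60·13.3) = 7456.7 / 220.78 = 33.77 kPa

c_u = 33.8 kPa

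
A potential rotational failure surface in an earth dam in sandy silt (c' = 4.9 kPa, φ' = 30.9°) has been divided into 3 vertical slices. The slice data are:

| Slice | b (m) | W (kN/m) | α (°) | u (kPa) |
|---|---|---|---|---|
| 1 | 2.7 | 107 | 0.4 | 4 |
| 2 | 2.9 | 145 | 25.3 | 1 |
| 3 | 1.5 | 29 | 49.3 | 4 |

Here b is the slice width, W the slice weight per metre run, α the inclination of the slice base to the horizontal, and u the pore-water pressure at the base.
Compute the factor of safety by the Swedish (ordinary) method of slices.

FS = 2.13

Ordinary method of slices: FS = Σ[c'·Δl_i + (W_i cosα_i − u_i·Δl_i)·tanφ'] / Σ W_i sinα_i, with Δl_i = b_i / cosα_i.
Slice 1: Δl = 2.7/cos0.4° = 2.700 m; N'_1 = 107·cos0.4° − 4·2.700 = 96.2; c'Δl = 13.23; W sinα = 0.7
Slice 2: Δl = 2.9/cos25.3° = 3.208 m; N'_2 = 145·cos25.3° − 1·3.208 = 127.9; c'Δl = 15.72; W sinα = 62.0
Slice 3: Δl = 1.5/cos49.3° = 2.300 m; N'_3 = 29·cos49.3° − 4·2.300 = 9.7; c'Δl = 11.27; W sinα = 22.0
Σc'Δl = 40.2 kN/m; ΣN' = 233.8 kN/m; ΣW sinα = 84.7 kN/m
Resisting = 40.2 + 233.8·tan30.9° = 40.2 + 139.9 = 180.1 kN/m
FS = 180.1 / 84.7 = 2.127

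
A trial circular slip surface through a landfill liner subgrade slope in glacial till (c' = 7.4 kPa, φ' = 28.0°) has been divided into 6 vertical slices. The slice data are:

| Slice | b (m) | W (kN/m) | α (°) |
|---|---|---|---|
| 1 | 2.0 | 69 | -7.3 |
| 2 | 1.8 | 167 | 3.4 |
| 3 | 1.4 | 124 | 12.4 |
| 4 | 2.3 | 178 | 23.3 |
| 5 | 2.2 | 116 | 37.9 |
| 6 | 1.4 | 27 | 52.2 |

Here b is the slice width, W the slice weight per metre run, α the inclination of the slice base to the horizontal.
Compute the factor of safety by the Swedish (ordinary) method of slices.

Ordinary method of slices: FS = Σ[c'·Δl_i + (W_i cosα_i)·tanφ'] / Σ W_i sinα_i, with Δl_i = b_i / cosα_i.
Slice 1: Δl = 2.0/cos(-7.3°) = 2.016 m; N'_1 = 69·cos(-7.3°) = 68.4; c'Δl = 14.92; W sinα = -8.8
Slice 2: Δl = 1.8/cos3.4° = 1.803 m; N'_2 = 167·cos3.4° = 166.7; c'Δl = 13.34; W sinα = 9.9
Slice 3: Δl = 1.4/cos12.4° = 1.433 m; N'_3 = 124·cos12.4° = 121.1; c'Δl = 10.61; W sinα = 26.6
Slice 4: Δl = 2.3/cos23.3° = 2.504 m; N'_4 = 178·cos23.3° = 163.5; c'Δl = 18.53; W sinα = 70.4
Slice 5: Δl = 2.2/cos37.9° = 2.788 m; N'_5 = 116·cos37.9° = 91.5; c'Δl = 20.63; W sinα = 71.3
Slice 6: Δl = 1.4/cos52.2° = 2.284 m; N'_6 = 27·cos52.2° = 16.5; c'Δl = 16.90; W sinα = 21.3
Σc'Δl = 94.9 kN/m; ΣN' = 627.8 kN/m; ΣW sinα = 190.8 kN/m
Resisting = 94.9 + 627.8·tan28.0° = 94.9 + 333.8 = 428.8 kN/m
FS = 428.8 / 190.8 = 2.248

FS = 2.25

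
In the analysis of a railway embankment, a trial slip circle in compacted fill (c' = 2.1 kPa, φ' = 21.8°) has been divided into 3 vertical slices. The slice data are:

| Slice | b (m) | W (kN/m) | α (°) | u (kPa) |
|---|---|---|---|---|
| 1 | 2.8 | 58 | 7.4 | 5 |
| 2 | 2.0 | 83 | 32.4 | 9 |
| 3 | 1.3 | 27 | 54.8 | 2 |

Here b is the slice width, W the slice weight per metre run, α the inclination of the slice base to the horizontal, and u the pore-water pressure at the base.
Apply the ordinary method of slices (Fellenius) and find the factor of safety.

Ordinary method of slices: FS = Σ[c'·Δl_i + (W_i cosα_i − u_i·Δl_i)·tanφ'] / Σ W_i sinα_i, with Δl_i = b_i / cosα_i.
Slice 1: Δl = 2.8/cos7.4° = 2.824 m; N'_1 = 58·cos7.4° − 5·2.824 = 43.4; c'Δl = 5.93; W sinα = 7.5
Slice 2: Δl = 2.0/cos32.4° = 2.369 m; N'_2 = 83·cos32.4° − 9·2.369 = 48.8; c'Δl = 4.97; W sinα = 44.5
Slice 3: Δl = 1.3/cos54.8° = 2.255 m; N'_3 = 27·cos54.8° − 2·2.255 = 11.1; c'Δl = 4.74; W sinα = 22.1
Σc'Δl = 15.6 kN/m; ΣN' = 103.2 kN/m; ΣW sinα = 74.0 kN/m
Resisting = 15.6 + 103.2·tan21.8° = 15.6 + 41.3 = 56.9 kN/m
FS = 56.9 / 74.0 = 0.769

FS = 0.77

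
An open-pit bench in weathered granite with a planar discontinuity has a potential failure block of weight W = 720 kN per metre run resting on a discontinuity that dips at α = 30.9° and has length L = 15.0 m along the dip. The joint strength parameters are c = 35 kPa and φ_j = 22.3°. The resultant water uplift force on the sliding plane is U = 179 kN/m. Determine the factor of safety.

Resolving the block weight along and normal to the plane and applying the Mohr–Coulomb strength on the joint:
N' = W cosα − U = 720·cos30.9° − 179 = 438.8 kN/m
Driving force T = W sinα = 720·sin30.9° = 369.7 kN/m
Resisting force R = c·L + N'·tanφ_j = 35·15.0 + 438.8·tan22.3° = 525.0 + 180.0 = 705.0 kN/m
FS = R / T = 705.0 / 369.7 = 1.907

FS = 1.91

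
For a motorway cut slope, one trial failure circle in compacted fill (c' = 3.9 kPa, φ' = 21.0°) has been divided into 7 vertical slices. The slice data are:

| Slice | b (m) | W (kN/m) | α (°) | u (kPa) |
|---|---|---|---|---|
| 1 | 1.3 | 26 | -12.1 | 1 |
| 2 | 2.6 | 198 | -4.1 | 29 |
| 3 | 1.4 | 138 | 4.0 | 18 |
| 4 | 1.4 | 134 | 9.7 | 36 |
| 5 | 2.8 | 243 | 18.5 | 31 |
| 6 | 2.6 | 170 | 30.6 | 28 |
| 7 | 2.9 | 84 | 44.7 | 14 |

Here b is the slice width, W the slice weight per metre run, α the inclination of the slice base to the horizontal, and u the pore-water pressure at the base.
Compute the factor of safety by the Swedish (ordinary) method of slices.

FS = 1.16

Ordinary method of slices: FS = Σ[c'·Δl_i + (W_i cosα_i − u_i·Δl_i)·tanφ'] / Σ W_i sinα_i, with Δl_i = b_i / cosα_i.
Slice 1: Δl = 1.3/cos(-12.1°) = 1.330 m; N'_1 = 26·cos(-12.1°) − 1·1.330 = 24.1; c'Δl = 5.19; W sinα = -5.5
Slice 2: Δl = 2.6/cos(-4.1°) = 2.607 m; N'_2 = 198·cos(-4.1°) − 29·2.607 = 121.9; c'Δl = 10.17; W sinα = -14.2
Slice 3: Δl = 1.4/cos4.0° = 1.403 m; N'_3 = 138·cos4.0° − 18·1.403 = 112.4; c'Δl = 5.47; W sinα = 9.6
Slice 4: Δl = 1.4/cos9.7° = 1.420 m; N'_4 = 134·cos9.7° − 36·1.420 = 81.0; c'Δl = 5.54; W sinα = 22.6
Slice 5: Δl = 2.8/cos18.5° = 2.953 m; N'_5 = 243·cos18.5° − 31·2.953 = 138.9; c'Δl = 11.52; W sinα = 77.1
Slice 6: Δl = 2.6/cos30.6° = 3.021 m; N'_6 = 170·cos30.6° − 28·3.021 = 61.7; c'Δl = 11.78; W sinα = 86.5
Slice 7: Δl = 2.9/cos44.7° = 4.080 m; N'_7 = 84·cos44.7° − 14·4.080 = 2.6; c'Δl = 15.91; W sinα = 59.1
Σc'Δl = 65.6 kN/m; ΣN' = 542.6 kN/m; ΣW sinα = 235.3 kN/m
Resisting = 65.6 + 542.6·tan21.0° = 65.6 + 208.3 = 273.9 kN/m
FS = 273.9 / 235.3 = 1.164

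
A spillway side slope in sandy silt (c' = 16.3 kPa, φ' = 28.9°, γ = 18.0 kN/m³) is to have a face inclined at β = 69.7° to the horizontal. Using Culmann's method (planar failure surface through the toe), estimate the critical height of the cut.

H_c = 12.24 m

Culmann's analysis gives the critical failure plane at α_cr = (β + φ')/2 = (69.7 + 28.9)/2 = 49.3°, and the critical height
H_c = (4c'/γ) · sinβ cosφ' / [1 − cos(β − φ')]
    = (4·16.3/18.0) · sin69.7°·cos28.9° / [1 − cos(40.8°)]
    = 3.622 · 0.9379·0.8755 / [1 − 0.7570]
    = 3.622 · 0.8211 / 0.2430
    = 12.24 m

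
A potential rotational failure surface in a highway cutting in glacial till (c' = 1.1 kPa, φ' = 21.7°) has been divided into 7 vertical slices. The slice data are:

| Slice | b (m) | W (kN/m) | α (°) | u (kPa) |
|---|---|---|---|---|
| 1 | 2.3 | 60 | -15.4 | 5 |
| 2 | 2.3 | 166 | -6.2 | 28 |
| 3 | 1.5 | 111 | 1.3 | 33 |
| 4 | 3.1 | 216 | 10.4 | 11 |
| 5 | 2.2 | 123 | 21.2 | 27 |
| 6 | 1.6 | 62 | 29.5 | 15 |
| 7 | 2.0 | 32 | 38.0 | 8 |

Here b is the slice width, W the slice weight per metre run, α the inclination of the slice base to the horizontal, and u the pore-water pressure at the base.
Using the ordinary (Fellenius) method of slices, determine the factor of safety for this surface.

FS = 1.99

Ordinary method of slices: FS = Σ[c'·Δl_i + (W_i cosα_i − u_i·Δl_i)·tanφ'] / Σ W_i sinα_i, with Δl_i = b_i / cosα_i.
Slice 1: Δl = 2.3/cos(-15.4°) = 2.386 m; N'_1 = 60·cos(-15.4°) − 5·2.386 = 45.9; c'Δl = 2.62; W sinα = -15.9
Slice 2: Δl = 2.3/cos(-6.2°) = 2.314 m; N'_2 = 166·cos(-6.2°) − 28·2.314 = 100.3; c'Δl = 2.54; W sinα = -17.9
Slice 3: Δl = 1.5/cos1.3° = 1.500 m; N'_3 = 111·cos1.3° − 33·1.500 = 61.5; c'Δl = 1.65; W sinα = 2.5
Slice 4: Δl = 3.1/cos10.4° = 3.152 m; N'_4 = 216·cos10.4° − 11·3.152 = 177.8; c'Δl = 3.47; W sinα = 39.0
Slice 5: Δl = 2.2/cos21.2° = 2.360 m; N'_5 = 123·cos21.2° − 27·2.360 = 51.0; c'Δl = 2.60; W sinα = 44.5
Slice 6: Δl = 1.6/cos29.5° = 1.838 m; N'_6 = 62·cos29.5° − 15·1.838 = 26.4; c'Δl = 2.02; W sinα = 30.5
Slice 7: Δl = 2.0/cos38.0° = 2.538 m; N'_7 = 32·cos38.0° − 8·2.538 = 4.9; c'Δl = 2.79; W sinα = 19.7
Σc'Δl = 17.7 kN/m; ΣN' = 467.7 kN/m; ΣW sinα = 102.4 kN/m
Resisting = 17.7 + 467.7·tan21.7° = 17.7 + 186.1 = 203.8 kN/m
FS = 203.8 / 102.4 = 1.991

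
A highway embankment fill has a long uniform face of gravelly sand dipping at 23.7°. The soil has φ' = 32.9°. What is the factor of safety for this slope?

FS = 1.47

For a dry cohesionless infinite slope the factor of safety is FS = tanφ' / tanβ.
FS = tan32.9° / tan23.7° = 0.6469 / 0.4390 = 1.474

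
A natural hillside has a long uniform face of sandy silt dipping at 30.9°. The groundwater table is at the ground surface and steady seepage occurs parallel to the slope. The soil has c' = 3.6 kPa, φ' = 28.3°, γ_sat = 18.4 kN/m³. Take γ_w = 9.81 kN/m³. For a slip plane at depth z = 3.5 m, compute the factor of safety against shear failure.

With seepage parallel to the slope and the water table at the surface, the effective normal stress on the slip plane uses the buoyant unit weight γ' = γ_sat − γ_w while the driving shear stress uses γ_sat:
FS = [c' + γ' z cos²β tanφ'] / [γ_sat z sinβ cosβ]
γ' = 18.4 − 9.81 = 8.59 kN/m³
Numerator = 3.6 + 8.59·3.5·cos²30.9°·tan28.3° = 3.6 + 8.59·3.5·0.7363·0.5384 = 15.519 kPa
Denominator = 18.4·3.5·sin30.9°·cos30.9° = 18.4·3.5·0.5135·0.8581 = 28.378 kPa
FS = 15.519 / 28.378 = 0.547

FS = 0.55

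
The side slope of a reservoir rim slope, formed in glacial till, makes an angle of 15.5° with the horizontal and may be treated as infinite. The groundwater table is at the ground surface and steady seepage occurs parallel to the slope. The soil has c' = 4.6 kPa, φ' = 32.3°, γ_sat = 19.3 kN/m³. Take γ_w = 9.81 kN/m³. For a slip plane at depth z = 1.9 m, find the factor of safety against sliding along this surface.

FS = 1.61

With seepage parallel to the slope and the water table at the surface, the effective normal stress on the slip plane uses the buoyant unit weight γ' = γ_sat − γ_w while the driving shear stress uses γ_sat:
FS = [c' + γ' z cos²β tanφ'] / [γ_sat z sinβ cosβ]
γ' = 19.3 − 9.81 = 9.49 kN/m³
Numerator = 4.6 + 9.49·1.9·cos²15.5°·tan32.3° = 4.6 + 9.49·1.9·0.9286·0.6322 = 15.185 kPa
Denominator = 19.3·1.9·sin15.5°·cos15.5° = 19.3·1.9·0.2672·0.9636 = 9.443 kPa
FS = 15.185 / 9.443 = 1.608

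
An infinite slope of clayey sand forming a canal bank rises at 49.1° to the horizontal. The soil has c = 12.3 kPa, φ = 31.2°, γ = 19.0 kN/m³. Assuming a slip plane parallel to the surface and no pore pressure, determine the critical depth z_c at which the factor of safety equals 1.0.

z_c = 2.75 m

Setting FS = 1.00 in FS = [c + γz cos²β tanφ] / [γz sinβ cosβ] and solving for z:
z = c / [γ cosβ (FS·sinβ − cosβ·tanφ)]
  = 12.3 / [19.0·cos49.1°·(1.00·sin49.1° − cos49.1°·tan31.2°)]
  = 12.3 / [19.0·0.6547·(1.00·0.7559 − 0.6547·0.6056)]
  = 12.3 / 4.4701 = 2.752 m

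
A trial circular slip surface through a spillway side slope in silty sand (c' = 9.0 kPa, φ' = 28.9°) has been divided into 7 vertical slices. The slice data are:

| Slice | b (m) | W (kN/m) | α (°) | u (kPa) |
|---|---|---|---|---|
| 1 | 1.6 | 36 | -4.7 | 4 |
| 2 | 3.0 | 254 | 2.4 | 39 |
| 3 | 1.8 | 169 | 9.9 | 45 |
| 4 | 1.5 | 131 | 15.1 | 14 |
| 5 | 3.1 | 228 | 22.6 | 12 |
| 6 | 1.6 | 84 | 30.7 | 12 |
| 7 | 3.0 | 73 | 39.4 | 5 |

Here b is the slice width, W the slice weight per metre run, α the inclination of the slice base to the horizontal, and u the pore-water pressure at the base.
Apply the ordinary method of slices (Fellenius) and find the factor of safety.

Ordinary method of slices: FS = Σ[c'·Δl_i + (W_i cosα_i − u_i·Δl_i)·tanφ'] / Σ W_i sinα_i, with Δl_i = b_i / cosα_i.
Slice 1: Δl = 1.6/cos(-4.7°) = 1.605 m; N'_1 = 36·cos(-4.7°) − 4·1.605 = 29.5; c'Δl = 14.45; W sinα = -2.9
Slice 2: Δl = 3.0/cos2.4° = 3.003 m; N'_2 = 254·cos2.4° − 39·3.003 = 136.7; c'Δl = 27.02; W sinα = 10.6
Slice 3: Δl = 1.8/cos9.9° = 1.827 m; N'_3 = 169·cos9.9° − 45·1.827 = 84.3; c'Δl = 16.44; W sinα = 29.1
Slice 4: Δl = 1.5/cos15.1° = 1.554 m; N'_4 = 131·cos15.1° − 14·1.554 = 104.7; c'Δl = 13.98; W sinα = 34.1
Slice 5: Δl = 3.1/cos22.6° = 3.358 m; N'_5 = 228·cos22.6° − 12·3.358 = 170.2; c'Δl = 30.22; W sinα = 87.6
Slice 6: Δl = 1.6/cos30.7° = 1.861 m; N'_6 = 84·cos30.7° − 12·1.861 = 49.9; c'Δl = 16.75; W sinα = 42.9
Slice 7: Δl = 3.0/cos39.4° = 3.882 m; N'_7 = 73·cos39.4° − 5·3.882 = 37.0; c'Δl = 34.94; W sinα = 46.3
Σc'Δl = 153.8 kN/m; ΣN' = 612.2 kN/m; ΣW sinα = 247.7 kN/m
Resisting = 153.8 + 612.2·tan28.9° = 153.8 + 338.0 = 491.8 kN/m
FS = 491.8 / 247.7 = 1.985

FS = 1.99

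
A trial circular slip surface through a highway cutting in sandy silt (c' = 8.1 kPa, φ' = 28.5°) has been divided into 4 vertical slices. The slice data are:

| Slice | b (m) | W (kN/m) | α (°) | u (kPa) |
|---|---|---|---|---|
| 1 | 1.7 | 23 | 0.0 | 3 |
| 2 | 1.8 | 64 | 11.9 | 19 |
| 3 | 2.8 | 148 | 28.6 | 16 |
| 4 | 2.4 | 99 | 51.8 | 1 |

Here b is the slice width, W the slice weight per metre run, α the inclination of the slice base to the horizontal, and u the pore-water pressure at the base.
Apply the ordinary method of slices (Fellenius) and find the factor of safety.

FS = 1.14

Ordinary method of slices: FS = Σ[c'·Δl_i + (W_i cosα_i − u_i·Δl_i)·tanφ'] / Σ W_i sinα_i, with Δl_i = b_i / cosα_i.
Slice 1: Δl = 1.7/cos0.0° = 1.700 m; N'_1 = 23·cos0.0° − 3·1.700 = 17.9; c'Δl = 13.77; W sinα = 0.0
Slice 2: Δl = 1.8/cos11.9° = 1.840 m; N'_2 = 64·cos11.9° − 19·1.840 = 27.7; c'Δl = 14.90; W sinα = 13.2
Slice 3: Δl = 2.8/cos28.6° = 3.189 m; N'_3 = 148·cos28.6° − 16·3.189 = 78.9; c'Δl = 25.83; W sinα = 70.8
Slice 4: Δl = 2.4/cos51.8° = 3.881 m; N'_4 = 99·cos51.8° − 1·3.881 = 57.3; c'Δl = 31.44; W sinα = 77.8
Σc'Δl = 85.9 kN/m; ΣN' = 181.8 kN/m; ΣW sinα = 161.8 kN/m
Resisting = 85.9 + 181.8·tan28.5° = 85.9 + 98.7 = 184.7 kN/m
FS = 184.7 / 161.8 = 1.141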